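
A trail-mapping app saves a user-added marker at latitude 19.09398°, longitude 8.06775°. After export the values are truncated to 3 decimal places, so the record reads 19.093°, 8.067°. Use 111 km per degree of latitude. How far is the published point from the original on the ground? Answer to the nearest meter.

The latitude changed by +0.00098° and the longitude by +0.00075°.
N–S: 0.00098° × 111000 m/° = 108.78 m.
East–west at this latitude: 0.00075° × 111000 × cos 19.093° ≈ 0.00075 × 104894 = 78.6703 m.
Distance: √(108.78² + 78.6703²) ≈ 134.246 m.

134 meters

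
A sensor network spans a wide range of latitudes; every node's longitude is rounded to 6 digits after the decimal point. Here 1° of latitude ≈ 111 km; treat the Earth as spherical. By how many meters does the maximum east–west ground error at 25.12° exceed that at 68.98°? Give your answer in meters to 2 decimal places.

0.03 meters

Rounding to 6 decimal places leaves the longitude within ±5e-07° of the true value.
Error at 25.12° = 5e-07° × 111000 × cos 25.12° ≈ 0.0555 × 0.9054 = 0.050251 m.
At 68.98°: 5e-07° × 111000 × cos 68.98° = 5e-07 × 111000 × 0.3587 ≈ 0.019908 m.
So the lower-latitude error exceeds the higher by 0.050251 − 0.019908 = 0.030343 m.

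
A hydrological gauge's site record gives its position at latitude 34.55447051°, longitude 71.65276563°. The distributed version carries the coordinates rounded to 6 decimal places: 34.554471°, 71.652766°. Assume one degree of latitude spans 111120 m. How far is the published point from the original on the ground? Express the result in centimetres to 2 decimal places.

6.41 centimetres

The latitude changed by -0.00000049° and the longitude by -0.00000037°.
North–south shift: -0.00000049 × 111120 = -0.0544488 m.
E–W at 34.5545°: -0.00000037° × 111120 × cos 34.5545° = -0.00000037 × 111120 × 0.8236 ≈ -0.0338613 m.
Distance: √(0.0544488² + 0.0338613²) ≈ 0.0641191 m.
That is 0.0641191 m = 6.4119 cm.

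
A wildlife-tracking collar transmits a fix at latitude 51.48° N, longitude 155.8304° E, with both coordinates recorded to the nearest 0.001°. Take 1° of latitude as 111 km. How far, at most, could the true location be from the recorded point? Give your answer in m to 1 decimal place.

Rounding to 3 decimal places leaves each coordinate within ±0.0005° of the true value.
N–S: 0.0005° × 111000 m/° = 55.5 m.
Longitude error → 0.0005 × 111000 × cos 51.48° = 0.0005 × 111000 × 0.6228 ≈ 34.5647 m.
Combining orthogonally: (55.5² + 34.5647²)^½ ≈ 65.3833 m.

65.4 m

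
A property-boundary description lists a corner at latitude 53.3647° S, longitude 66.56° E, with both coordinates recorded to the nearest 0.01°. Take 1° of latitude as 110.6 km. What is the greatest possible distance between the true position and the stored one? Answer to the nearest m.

644 m

Rounding to 2 decimal places leaves each coordinate within ±0.005° of the true value.
N–S: 0.005° × 110600 m/° = 553 m.
E–W at 53.3647°: 0.005° × 110600 × cos 53.3647° = 0.005 × 110600 × 0.5967 ≈ 329.986 m.
Combining orthogonally: (553² + 329.986²)^½ ≈ 643.972 m.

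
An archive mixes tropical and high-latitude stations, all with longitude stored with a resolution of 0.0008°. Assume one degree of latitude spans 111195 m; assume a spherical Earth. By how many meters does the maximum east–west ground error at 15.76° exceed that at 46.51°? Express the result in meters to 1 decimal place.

With a 0.0008° grid the true value lies within half a step, ±0.0008°/2 = ±0.0004°, of the stored one.
At 15.76°: 0.0004° × 111195 × cos 15.76° = 0.0004 × 111195 × 0.9624 ≈ 42.806 m.
Error at 46.51° = 0.0004° × 111195 × cos 46.51° ≈ 44.478 × 0.6882 = 30.611 m.
Difference: 42.806 − 30.611 = 12.195 m.

12.2 meters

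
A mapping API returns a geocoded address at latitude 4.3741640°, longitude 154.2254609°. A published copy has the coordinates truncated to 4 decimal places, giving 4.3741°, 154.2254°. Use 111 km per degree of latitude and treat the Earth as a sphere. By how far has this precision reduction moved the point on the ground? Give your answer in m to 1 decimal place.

9.8 m

Δlat = 4.3741640 − 4.3741 = +0.0000640°; Δlon = 154.2254609 − 154.2254 = +0.0000609°.
North–south shift: 0.0000640 × 111000 = 7.104 m.
E–W at 4.3741°: 0.0000609° × 111000 × cos 4.3741° = 0.0000609 × 111000 × 0.9971 ≈ 6.74021 m.
Hypotenuse of the two orthogonal shifts: √(7.104² + 6.74021²) = 9.79271 m.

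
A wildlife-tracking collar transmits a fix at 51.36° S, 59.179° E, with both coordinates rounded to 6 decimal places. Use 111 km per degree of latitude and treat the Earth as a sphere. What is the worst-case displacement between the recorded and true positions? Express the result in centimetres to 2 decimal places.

Rounding to 6 decimal places leaves each coordinate within ±5e-07° of the true value.
Latitude error → 5e-07 × 111000 = 0.0555 m along the meridian.
Longitude error → 5e-07 × 111000 × cos 51.36° = 5e-07 × 111000 × 0.6244 ≈ 0.0346556 m.
Combining orthogonally: (0.0555² + 0.0346556²)^½ ≈ 0.0654313 m.
That is 0.0654313 m = 6.5431 cm.

6.54 centimetres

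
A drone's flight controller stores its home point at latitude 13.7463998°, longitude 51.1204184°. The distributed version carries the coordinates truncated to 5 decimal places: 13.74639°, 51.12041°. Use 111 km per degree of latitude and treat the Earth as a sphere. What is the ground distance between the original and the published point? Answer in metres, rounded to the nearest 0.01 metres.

1.42 metres

The latitude changed by +0.0000098° and the longitude by +0.0000084°.
N–S: 0.0000098° × 111000 m/° = 1.0878 m.
East–west at this latitude: 0.0000084° × 111000 × cos 13.7464° ≈ 0.0000084 × 107821 = 0.905693 m.
Distance: √(1.0878² + 0.905693²) ≈ 1.41548 m.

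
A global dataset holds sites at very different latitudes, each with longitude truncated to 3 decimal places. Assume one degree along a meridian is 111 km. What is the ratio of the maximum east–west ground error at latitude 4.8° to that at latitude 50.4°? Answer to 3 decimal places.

Truncating at 3 decimal places can drop up to a full unit in the last place, so the longitude may be off by as much as 0.001°.
Error at 4.8° = 0.001° × 111000 × cos 4.8° ≈ 111 × 0.9965 = 110.61 m.
At 50.4°: 0.001° × 111000 × cos 50.4° = 0.001 × 111000 × 0.6374 ≈ 70.754 m.
Ratio: 110.61 / 70.754 = cos 4.8° / cos 50.4° ≈ 1.5633.

1.563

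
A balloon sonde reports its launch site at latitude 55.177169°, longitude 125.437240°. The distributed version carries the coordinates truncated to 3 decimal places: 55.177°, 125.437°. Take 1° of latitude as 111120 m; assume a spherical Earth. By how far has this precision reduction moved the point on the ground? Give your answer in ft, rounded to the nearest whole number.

79 ft

The latitude changed by +0.000169° and the longitude by +0.000240°.
North–south shift: 0.000169 × 111120 = 18.7793 m.
E–W at 55.177°: 0.000240° × 111120 × cos 55.177° = 0.000240 × 111120 × 0.5710 ≈ 15.229 m.
Hypotenuse of the two orthogonal shifts: √(18.7793² + 15.229²) = 24.1782 m.
In feet: 24.1782 m ÷ 0.3048 ≈ 79.325 ft.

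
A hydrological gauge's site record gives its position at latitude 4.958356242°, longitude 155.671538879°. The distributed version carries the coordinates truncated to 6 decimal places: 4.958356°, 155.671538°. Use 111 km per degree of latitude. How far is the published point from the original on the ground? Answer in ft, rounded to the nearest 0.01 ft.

0.33 ft

The latitude changed by +0.000000242° and the longitude by +0.000000879°.
North–south shift: 0.000000242 × 111000 = 0.026862 m.
E–W at 4.95836°: 0.000000879° × 111000 × cos 4.95836° = 0.000000879 × 111000 × 0.9963 ≈ 0.0972039 m.
Distance: √(0.026862² + 0.0972039²) ≈ 0.100847 m.
Converting: 0.100847 m × 3.2808 ft/m ≈ 0.33086 ft.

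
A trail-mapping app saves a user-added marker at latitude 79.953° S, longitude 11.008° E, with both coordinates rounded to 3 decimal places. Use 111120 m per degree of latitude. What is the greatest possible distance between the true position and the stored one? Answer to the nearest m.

Rounding to 3 decimal places leaves each coordinate within ±0.0005° of the true value.
Latitude error → 0.0005 × 111120 = 55.56 m along the meridian.
East–west component at 79.953°: 0.0005° × 111120 × cos 79.953° ≈ 0.0005 × 19385.5 ≈ 9.69277 m.
Worst case both components are at the extreme and orthogonal: √(55.56² + 9.69277²) ≈ 56.3991 m.

56 m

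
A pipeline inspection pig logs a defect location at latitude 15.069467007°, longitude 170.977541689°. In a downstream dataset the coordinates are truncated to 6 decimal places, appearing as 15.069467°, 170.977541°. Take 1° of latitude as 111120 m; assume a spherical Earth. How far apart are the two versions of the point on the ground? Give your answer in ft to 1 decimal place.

0.2 ft

The latitude changed by +0.000000007° and the longitude by +0.000000689°.
North–south shift: 0.000000007 × 111120 = 0.00077784 m.
E–W at 15.0695°: 0.000000689° × 111120 × cos 15.0695° = 0.000000689 × 111120 × 0.9656 ≈ 0.0739288 m.
Distance: √(0.00077784² + 0.0739288²) ≈ 0.0739329 m.
In feet: 0.0739329 m ÷ 0.3048 ≈ 0.24256 ft.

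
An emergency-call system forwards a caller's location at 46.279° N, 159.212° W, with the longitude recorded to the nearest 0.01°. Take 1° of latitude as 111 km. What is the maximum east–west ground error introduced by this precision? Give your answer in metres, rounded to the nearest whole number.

Rounding to 2 decimal places leaves the longitude within ±0.005° of the true value.
One degree of longitude at 46.279° is 111000 × cos 46.279° ≈ 111000 × 0.6911 = 76717.4 m.
Maximum E–W displacement: 0.005 × 76717.4 = 383.587 m.

384 metres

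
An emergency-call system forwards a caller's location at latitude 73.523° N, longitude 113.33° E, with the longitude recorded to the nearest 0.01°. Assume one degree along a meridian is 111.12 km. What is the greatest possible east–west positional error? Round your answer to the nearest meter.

158 meters

Rounding to 2 decimal places leaves the longitude within ±0.005° of the true value.
Parallels shrink by cos φ, so at 73.523° a degree of longitude is 111120 × 0.2836 ≈ 31517 m.
East–west error: 0.005° × 31517 m/° ≈ 157.585 m.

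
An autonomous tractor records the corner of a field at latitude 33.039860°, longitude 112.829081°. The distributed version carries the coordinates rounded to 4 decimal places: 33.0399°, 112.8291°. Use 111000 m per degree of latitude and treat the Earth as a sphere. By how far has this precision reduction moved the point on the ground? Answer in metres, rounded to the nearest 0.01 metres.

4.78 metres

The latitude changed by -0.000040° and the longitude by -0.000019°.
N–S: -0.000040° × 111000 m/° = -4.44 m.
E–W at 33.0399°: -0.000019° × 111000 × cos 33.0399° = -0.000019 × 111000 × 0.8383 ≈ -1.76796 m.
Hypotenuse of the two orthogonal shifts: √(4.44² + 1.76796²) = 4.77904 m.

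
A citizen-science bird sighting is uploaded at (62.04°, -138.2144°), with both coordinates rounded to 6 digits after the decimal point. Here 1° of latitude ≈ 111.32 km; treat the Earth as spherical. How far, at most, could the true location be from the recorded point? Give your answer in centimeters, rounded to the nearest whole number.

Rounding to 6 decimal places leaves each coordinate within ±5e-07° of the true value.
N–S: 5e-07° × 111320 m/° = 0.05566 m.
East–west component at 62.04°: 5e-07° × 111320 × cos 62.04° ≈ 5e-07 × 52192.9 ≈ 0.0260965 m.
The two errors are perpendicular, so the maximum displacement is √(0.05566² + 0.0260965²) ≈ 0.0614741 m.
That is 0.0614741 m = 6.1474 cm.

6 centimeters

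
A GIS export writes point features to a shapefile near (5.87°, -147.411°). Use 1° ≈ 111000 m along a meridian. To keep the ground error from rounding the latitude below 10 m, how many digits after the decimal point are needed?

4 decimal places

One degree of latitude covers 111000 m.
Rounding to N decimal places gives at most 0.5 × 10⁻ᴺ degrees of error, i.e. 0.5 × 10⁻ᴺ × 111000 m.
Need 0.5 × 111000 × 10⁻ᴺ ≤ 10 → 10⁻ᴺ ≤ 1.802e-04, so N ≥ 3.74.
N = 3 would give 55.5 m (too coarse); N = 4 gives 5.55 m ≤ 10 m.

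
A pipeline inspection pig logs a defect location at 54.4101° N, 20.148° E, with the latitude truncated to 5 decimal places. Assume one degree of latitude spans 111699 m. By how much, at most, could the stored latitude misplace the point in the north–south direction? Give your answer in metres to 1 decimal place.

1.1 metres

Truncating at 5 decimal places can drop up to a full unit in the last place, so the latitude may be off by as much as 1e-05°.
Along the meridian that is 1e-05° × 111699 m/° = 1.11699 m.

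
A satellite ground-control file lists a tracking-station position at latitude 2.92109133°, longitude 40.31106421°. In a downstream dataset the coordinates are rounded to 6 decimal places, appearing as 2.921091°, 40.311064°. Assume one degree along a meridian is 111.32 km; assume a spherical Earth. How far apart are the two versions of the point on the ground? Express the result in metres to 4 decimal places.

The latitude changed by +0.00000033° and the longitude by +0.00000021°.
N–S: 0.00000033° × 111320 m/° = 0.0367356 m.
East–west at this latitude: 0.00000021° × 111320 × cos 2.92109° ≈ 0.00000021 × 111175 = 0.0233468 m.
Hypotenuse of the two orthogonal shifts: √(0.0367356² + 0.0233468²) = 0.0435268 m.

0.0435 metres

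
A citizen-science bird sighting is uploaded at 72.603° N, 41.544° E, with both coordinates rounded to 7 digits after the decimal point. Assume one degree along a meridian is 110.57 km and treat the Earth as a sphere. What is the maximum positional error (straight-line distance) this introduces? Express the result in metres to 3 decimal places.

Rounding to 7 decimal places leaves each coordinate within ±5e-08° of the true value.
Latitude error → 5e-08 × 110570 = 0.0055285 m along the meridian.
East–west component at 72.603°: 5e-08° × 110570 × cos 72.603° ≈ 5e-08 × 33059.4 ≈ 0.00165297 m.
The two errors are perpendicular, so the maximum displacement is √(0.0055285² + 0.00165297²) ≈ 0.00577032 m.

0.006 metres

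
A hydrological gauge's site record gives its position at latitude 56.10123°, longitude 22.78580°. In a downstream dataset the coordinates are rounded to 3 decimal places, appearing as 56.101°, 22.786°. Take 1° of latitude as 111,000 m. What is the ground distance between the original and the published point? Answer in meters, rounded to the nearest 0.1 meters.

Δlat = 56.10123 − 56.101 = +0.00023°; Δlon = 22.78580 − 22.786 = -0.00020°.
North–south shift: 0.00023 × 111000 = 25.53 m.
East–west at this latitude: -0.00020° × 111000 × cos 56.101° ≈ -0.00020 × 61908.1 = -12.3816 m.
Hypotenuse of the two orthogonal shifts: √(25.53² + 12.3816²) = 28.374 m.

28.4 meters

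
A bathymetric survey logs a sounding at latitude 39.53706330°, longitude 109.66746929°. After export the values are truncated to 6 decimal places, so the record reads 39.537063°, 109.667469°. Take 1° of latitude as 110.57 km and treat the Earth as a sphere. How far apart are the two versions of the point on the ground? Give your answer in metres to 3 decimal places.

0.041 metres

The latitude changed by +0.00000030° and the longitude by +0.00000029°.
North–south shift: 0.00000030 × 110570 = 0.033171 m.
E–W at 39.5371°: 0.00000029° × 110570 × cos 39.5371° = 0.00000029 × 110570 × 0.7712 ≈ 0.0247292 m.
Combined displacement = (0.033171² + 0.0247292²)^½ ≈ 0.0413745 m.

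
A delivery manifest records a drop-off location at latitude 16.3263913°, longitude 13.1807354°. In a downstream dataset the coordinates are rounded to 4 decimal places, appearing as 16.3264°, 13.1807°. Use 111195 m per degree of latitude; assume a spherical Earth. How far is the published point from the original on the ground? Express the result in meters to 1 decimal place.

3.9 meters

The latitude changed by -0.0000087° and the longitude by +0.0000354°.
North–south shift: -0.0000087 × 111195 = -0.967396 m.
East–west at this latitude: 0.0000354° × 111195 × cos 16.3264° ≈ 0.0000354 × 106711 = 3.77757 m.
Distance: √(0.967396² + 3.77757²) ≈ 3.89948 m.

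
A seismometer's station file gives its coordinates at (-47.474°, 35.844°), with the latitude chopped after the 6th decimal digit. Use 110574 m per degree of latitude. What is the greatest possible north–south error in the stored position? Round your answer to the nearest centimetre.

Truncating at 6 decimal places can drop up to a full unit in the last place, so the latitude may be off by as much as 1e-06°.
So the N–S error is at most 1e-06 × 110574 = 0.110574 m.
That is 0.110574 m = 11.057 cm.

11 centimetres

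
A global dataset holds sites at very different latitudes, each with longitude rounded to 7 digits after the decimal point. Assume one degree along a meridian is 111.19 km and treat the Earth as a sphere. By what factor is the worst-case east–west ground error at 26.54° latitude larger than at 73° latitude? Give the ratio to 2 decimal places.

3.06

Rounding to 7 decimal places leaves the longitude within ±5e-08° of the true value.
Error at 26.54° = 5e-08° × 111190 × cos 26.54° ≈ 0.0055595 × 0.8946 = 0.0049737 m.
Error at 73° = 5e-08° × 111190 × cos 73° ≈ 0.0055595 × 0.2924 = 0.0016254 m.
Ratio: 0.0049737 / 0.0016254 = cos 26.54° / cos 73° ≈ 3.0599.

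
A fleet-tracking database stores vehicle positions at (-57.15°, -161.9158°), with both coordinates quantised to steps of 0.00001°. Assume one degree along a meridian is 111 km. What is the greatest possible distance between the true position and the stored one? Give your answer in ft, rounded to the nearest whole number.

With a 0.00001° grid the true value lies within half a step, ±0.00001°/2 = ±5e-06°, of the stored one.
North–south component: 5e-06° × 111000 = 0.555 m.
Longitude error → 5e-06 × 111000 × cos 57.15° = 5e-06 × 111000 × 0.5424 ≈ 0.301055 m.
Worst case both components are at the extreme and orthogonal: √(0.555² + 0.301055²) ≈ 0.631395 m.
Converting: 0.631395 m × 3.2808 ft/m ≈ 2.0715 ft.

2 ft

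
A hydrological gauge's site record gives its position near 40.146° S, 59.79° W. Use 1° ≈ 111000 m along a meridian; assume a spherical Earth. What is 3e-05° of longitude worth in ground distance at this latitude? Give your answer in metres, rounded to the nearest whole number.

3 metres

3e-05° of longitude at 40.146° is 3e-05 × 111000 × cos 40.146° ≈ 3e-05 × 84848.8 = 2.54547 m.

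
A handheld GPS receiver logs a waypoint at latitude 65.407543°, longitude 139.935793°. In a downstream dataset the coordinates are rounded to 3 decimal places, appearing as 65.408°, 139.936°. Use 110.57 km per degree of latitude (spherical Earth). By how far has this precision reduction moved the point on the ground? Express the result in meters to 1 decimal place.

The latitude changed by -0.000457° and the longitude by -0.000207°.
N–S: -0.000457° × 110570 m/° = -50.5305 m.
East–west at this latitude: -0.000207° × 110570 × cos 65.408° ≈ -0.000207 × 46014.1 = -9.52492 m.
Hypotenuse of the two orthogonal shifts: √(50.5305² + 9.52492²) = 51.4204 m.

51.4 meters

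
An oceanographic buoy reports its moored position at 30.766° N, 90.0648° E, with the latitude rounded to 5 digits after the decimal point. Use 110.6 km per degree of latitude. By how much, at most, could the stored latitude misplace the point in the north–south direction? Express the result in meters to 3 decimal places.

0.553 meters

Rounding to 5 decimal places leaves the latitude within ±5e-06° of the true value.
Along the meridian that is 5e-06° × 110600 m/° = 0.553 m.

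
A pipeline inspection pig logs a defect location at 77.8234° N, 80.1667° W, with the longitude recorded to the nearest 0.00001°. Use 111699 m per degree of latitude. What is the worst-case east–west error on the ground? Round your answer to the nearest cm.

Rounding to 5 decimal places leaves the longitude within ±5e-06° of the true value.
At latitude 77.8234° a degree of longitude spans 111699 m × cos 77.8234° = 111699 × 0.2109 ≈ 23560.2 m.
East–west error: 5e-06° × 23560.2 m/° ≈ 0.117801 m.
That is 0.117801 m = 11.78 cm.

12 cm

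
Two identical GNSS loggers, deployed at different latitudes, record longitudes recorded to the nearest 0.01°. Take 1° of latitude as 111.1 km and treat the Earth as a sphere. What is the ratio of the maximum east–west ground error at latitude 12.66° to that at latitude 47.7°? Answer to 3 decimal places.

Rounding to 2 decimal places leaves the longitude within ±0.005° of the true value.
Error at 12.66° = 0.005° × 111100 × cos 12.66° ≈ 555.5 × 0.9757 = 541.99 m.
Error at 47.7° = 0.005° × 111100 × cos 47.7° ≈ 555.5 × 0.6730 = 373.86 m.
Ratio: 541.99 / 373.86 = cos 12.66° / cos 47.7° ≈ 1.4497.

1.450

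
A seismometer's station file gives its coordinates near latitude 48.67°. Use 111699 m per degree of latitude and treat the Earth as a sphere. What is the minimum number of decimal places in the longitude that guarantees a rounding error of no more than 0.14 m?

6

At 48.67° one degree of longitude covers 111699 × cos 48.67° ≈ 111699 × 0.6604 ≈ 73765.5 m.
With N decimal places the half-ulp bound is 0.5·10⁻ᴺ°, or 0.5·10⁻ᴺ × 73765.5 m on the ground.
Setting 36882.7 × 10⁻ᴺ ≤ 0.14 gives 10ᴺ ≥ 2.634e+05, i.e. N ≥ 5.42.
So 6 decimal places suffice (0.0369 m); 5 would allow up to 0.369 m.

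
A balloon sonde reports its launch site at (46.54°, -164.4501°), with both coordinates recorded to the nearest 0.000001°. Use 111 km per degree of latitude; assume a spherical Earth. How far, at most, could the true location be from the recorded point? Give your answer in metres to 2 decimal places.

Rounding to 6 decimal places leaves each coordinate within ±5e-07° of the true value.
N–S: 5e-07° × 111000 m/° = 0.0555 m.
East–west component at 46.54°: 5e-07° × 111000 × cos 46.54° ≈ 5e-07 × 76351.1 ≈ 0.0381756 m.
Combining orthogonally: (0.0555² + 0.0381756²)^½ ≈ 0.0673619 m.

0.07 metres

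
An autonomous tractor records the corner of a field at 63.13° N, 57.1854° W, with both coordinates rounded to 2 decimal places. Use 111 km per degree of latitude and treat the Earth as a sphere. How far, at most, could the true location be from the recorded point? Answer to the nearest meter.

Rounding to 2 decimal places leaves each coordinate within ±0.005° of the true value.
North–south component: 0.005° × 111000 = 555 m.
E–W at 63.13°: 0.005° × 111000 × cos 63.13° = 0.005 × 111000 × 0.4520 ≈ 250.842 m.
Worst case both components are at the extreme and orthogonal: √(555² + 250.842²) ≈ 609.054 m.

609 meters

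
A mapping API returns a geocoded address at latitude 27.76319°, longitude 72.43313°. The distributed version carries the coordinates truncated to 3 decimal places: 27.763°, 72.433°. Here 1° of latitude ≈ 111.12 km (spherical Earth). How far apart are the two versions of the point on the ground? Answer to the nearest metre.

Δlat = 27.76319 − 27.763 = +0.00019°; Δlon = 72.43313 − 72.433 = +0.00013°.
North–south shift: 0.00019 × 111120 = 21.1128 m.
East–west at this latitude: 0.00013° × 111120 × cos 27.763° ≈ 0.00013 × 98328.1 = 12.7827 m.
Combined displacement = (21.1128² + 12.7827²)^½ ≈ 24.6809 m.

25 metres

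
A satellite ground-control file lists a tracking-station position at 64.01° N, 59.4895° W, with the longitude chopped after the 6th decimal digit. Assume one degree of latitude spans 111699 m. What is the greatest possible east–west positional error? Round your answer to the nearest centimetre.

Truncating at 6 decimal places can drop up to a full unit in the last place, so the longitude may be off by as much as 1e-06°.
At latitude 64.01° a degree of longitude spans 111699 m × cos 64.01° = 111699 × 0.4382 ≈ 48948.1 m.
Maximum E–W displacement: 1e-06 × 48948.1 = 0.0489481 m.
That is 0.0489481 m = 4.8948 cm.

5 centimetres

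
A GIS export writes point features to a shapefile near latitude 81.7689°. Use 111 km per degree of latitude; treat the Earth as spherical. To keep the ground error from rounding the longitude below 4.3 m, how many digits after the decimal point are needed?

4 decimal places

At 81.7689° one degree of longitude covers 111000 × cos 81.7689° ≈ 111000 × 0.1432 ≈ 15891.4 m.
N decimal places → at most half a unit in the last place, 0.5 × 10⁻ᴺ° = 15891.4/2 × 10⁻ᴺ m.
Need 0.5 × 15891.4 × 10⁻ᴺ ≤ 4.3 → 10⁻ᴺ ≤ 5.412e-04, so N ≥ 3.27.
So 4 decimal places suffice (0.795 m); 3 would allow up to 7.95 m.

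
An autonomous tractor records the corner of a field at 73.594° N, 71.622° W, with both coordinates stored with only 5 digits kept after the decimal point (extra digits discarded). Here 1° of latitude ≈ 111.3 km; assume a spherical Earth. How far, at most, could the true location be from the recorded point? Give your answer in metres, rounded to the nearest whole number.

Truncating at 5 decimal places can drop up to a full unit in the last place, so each coordinate may be off by as much as 1e-05°.
Latitude error → 1e-05 × 111300 = 1.113 m along the meridian.
E–W at 73.594°: 1e-05° × 111300 × cos 73.594° = 1e-05 × 111300 × 0.2824 ≈ 0.314358 m.
Worst case both components are at the extreme and orthogonal: √(1.113² + 0.314358²) ≈ 1.15654 m.

1 metres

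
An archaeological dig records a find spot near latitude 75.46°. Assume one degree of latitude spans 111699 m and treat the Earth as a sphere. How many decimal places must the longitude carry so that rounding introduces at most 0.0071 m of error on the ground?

At 75.46° one degree of longitude covers 111699 × cos 75.46° ≈ 111699 × 0.2511 ≈ 28042.7 m.
N decimal places → at most half a unit in the last place, 0.5 × 10⁻ᴺ° = 28042.7/2 × 10⁻ᴺ m.
Setting 14021.3 × 10⁻ᴺ ≤ 0.0071 gives 10ᴺ ≥ 1.975e+06, i.e. N ≥ 6.30.
So 7 decimal places suffice (0.0014 m); 6 would allow up to 0.014 m.

7 decimal places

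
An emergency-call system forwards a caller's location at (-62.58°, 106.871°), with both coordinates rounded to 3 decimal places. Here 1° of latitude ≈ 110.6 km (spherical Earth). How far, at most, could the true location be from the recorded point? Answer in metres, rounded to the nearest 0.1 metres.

Rounding to 3 decimal places leaves each coordinate within ±0.0005° of the true value.
N–S: 0.0005° × 110600 m/° = 55.3 m.
E–W at 62.58°: 0.0005° × 110600 × cos 62.58° = 0.0005 × 110600 × 0.4605 ≈ 25.4662 m.
Worst case both components are at the extreme and orthogonal: √(55.3² + 25.4662²) ≈ 60.882 m.

60.9 metres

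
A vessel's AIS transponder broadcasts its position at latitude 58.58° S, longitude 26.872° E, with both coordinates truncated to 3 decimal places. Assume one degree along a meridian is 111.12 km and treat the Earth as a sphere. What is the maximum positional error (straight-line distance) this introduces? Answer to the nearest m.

125 m

Truncating at 3 decimal places can drop up to a full unit in the last place, so each coordinate may be off by as much as 0.001°.
North–south component: 0.001° × 111120 = 111.12 m.
Longitude error → 0.001 × 111120 × cos 58.58° = 0.001 × 111120 × 0.5213 ≈ 57.9277 m.
The two errors are perpendicular, so the maximum displacement is √(111.12² + 57.9277²) ≈ 125.313 m.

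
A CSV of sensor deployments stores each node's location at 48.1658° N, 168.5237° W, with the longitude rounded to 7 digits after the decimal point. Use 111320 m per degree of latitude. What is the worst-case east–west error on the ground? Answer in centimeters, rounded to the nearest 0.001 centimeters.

Rounding to 7 decimal places leaves the longitude within ±5e-08° of the true value.
Parallels shrink by cos φ, so at 48.1658° a degree of longitude is 111320 × 0.6670 ≈ 74247.9 m.
So at most 5e-08° × 74247.9 ≈ 0.0037124 m east–west.
That is 0.0037124 m = 0.37124 cm.

0.371 centimeters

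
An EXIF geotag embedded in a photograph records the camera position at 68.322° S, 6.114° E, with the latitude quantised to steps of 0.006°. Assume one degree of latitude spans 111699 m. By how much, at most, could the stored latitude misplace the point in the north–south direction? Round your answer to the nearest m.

With a 0.006° grid the true value lies within half a step, ±0.006°/2 = ±0.003°, of the stored one.
Along the meridian that is 0.003° × 111699 m/° = 335.097 m.

335 m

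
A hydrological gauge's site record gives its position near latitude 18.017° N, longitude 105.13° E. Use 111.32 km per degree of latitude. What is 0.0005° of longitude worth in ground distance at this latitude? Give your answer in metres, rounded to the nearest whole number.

At 18.017° a degree of longitude is 111320 × cos 18.017° ≈ 105861 m, so 0.0005° corresponds to 52.9307 m.

53 metres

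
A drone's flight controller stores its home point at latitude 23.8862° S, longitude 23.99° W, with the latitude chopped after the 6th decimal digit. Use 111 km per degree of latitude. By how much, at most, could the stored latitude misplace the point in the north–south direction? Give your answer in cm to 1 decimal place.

Truncating at 6 decimal places can drop up to a full unit in the last place, so the latitude may be off by as much as 1e-06°.
North–south distance: 1e-06° × 111000 m/° = 0.111 m.
That is 0.111 m = 11.1 cm.

11.1 cm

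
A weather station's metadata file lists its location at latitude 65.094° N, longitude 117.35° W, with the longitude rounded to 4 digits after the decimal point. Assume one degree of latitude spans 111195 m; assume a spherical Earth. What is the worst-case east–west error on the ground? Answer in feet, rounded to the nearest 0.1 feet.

7.7 feet

Rounding to 4 decimal places leaves the longitude within ±5e-05° of the true value.
At latitude 65.094° a degree of longitude spans 111195 m × cos 65.094° = 111195 × 0.4211 ≈ 46827.6 m.
East–west error: 5e-05° × 46827.6 m/° ≈ 2.34138 m.
Converting: 2.34138 m × 3.2808 ft/m ≈ 7.6817 ft.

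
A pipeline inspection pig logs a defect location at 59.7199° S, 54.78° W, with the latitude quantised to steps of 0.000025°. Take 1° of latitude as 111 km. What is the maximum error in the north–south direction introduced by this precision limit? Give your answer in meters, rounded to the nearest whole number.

With a 0.000025° grid the true value lies within half a step, ±0.000025°/2 = ±1.25e-05°, of the stored one.
North–south distance: 1.25e-05° × 111000 m/° = 1.3875 m.

1 meters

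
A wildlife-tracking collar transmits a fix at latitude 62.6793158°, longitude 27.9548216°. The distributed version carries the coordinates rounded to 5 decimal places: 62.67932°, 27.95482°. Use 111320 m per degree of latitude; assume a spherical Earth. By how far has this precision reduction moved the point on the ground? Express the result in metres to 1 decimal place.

0.5 metres

The latitude changed by -0.0000042° and the longitude by +0.0000016°.
North–south shift: -0.0000042 × 111320 = -0.467544 m.
E–W at 62.6793°: 0.0000016° × 111320 × cos 62.6793° = 0.0000016 × 111320 × 0.4590 ≈ 0.0817481 m.
Hypotenuse of the two orthogonal shifts: √(0.467544² + 0.0817481²) = 0.474637 m.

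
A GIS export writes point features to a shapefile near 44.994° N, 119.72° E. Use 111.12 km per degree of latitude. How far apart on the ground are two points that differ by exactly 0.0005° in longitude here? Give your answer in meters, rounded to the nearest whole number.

39 meters

0.0005° of longitude at 44.994° is 0.0005 × 111120 × cos 44.994° ≈ 0.0005 × 78581.9 = 39.291 m.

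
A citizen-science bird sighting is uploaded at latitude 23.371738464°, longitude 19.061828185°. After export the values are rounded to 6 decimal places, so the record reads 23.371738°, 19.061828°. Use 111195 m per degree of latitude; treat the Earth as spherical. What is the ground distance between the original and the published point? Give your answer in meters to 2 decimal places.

Δlat = 23.371738464 − 23.371738 = +0.000000464°; Δlon = 19.061828185 − 19.061828 = +0.000000185°.
N–S: 0.000000464° × 111195 m/° = 0.0515945 m.
East–west at this latitude: 0.000000185° × 111195 × cos 23.3717° ≈ 0.000000185 × 102071 = 0.0188832 m.
Distance: √(0.0515945² + 0.0188832²) ≈ 0.0549415 m.

0.05 meters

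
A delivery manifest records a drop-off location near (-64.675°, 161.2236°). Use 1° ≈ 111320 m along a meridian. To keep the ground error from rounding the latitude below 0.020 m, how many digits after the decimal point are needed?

7 decimal places

One degree of latitude covers 111320 m.
Rounding to N decimal places gives at most 0.5 × 10⁻ᴺ degrees of error, i.e. 0.5 × 10⁻ᴺ × 111320 m.
Setting 55660 × 10⁻ᴺ ≤ 0.020 gives 10ᴺ ≥ 2.783e+06, i.e. N ≥ 6.44.
So 7 decimal places suffice (0.00557 m); 6 would allow up to 0.0557 m.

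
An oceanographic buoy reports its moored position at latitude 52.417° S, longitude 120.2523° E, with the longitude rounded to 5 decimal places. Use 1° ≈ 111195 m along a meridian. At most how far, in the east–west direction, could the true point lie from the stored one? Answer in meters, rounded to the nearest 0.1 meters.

0.3 meters

Rounding to 5 decimal places leaves the longitude within ±5e-06° of the true value.
At latitude 52.417° a degree of longitude spans 111195 m × cos 52.417° = 111195 × 0.6099 ≈ 67818.9 m.
So at most 5e-06° × 67818.9 ≈ 0.339095 m east–west.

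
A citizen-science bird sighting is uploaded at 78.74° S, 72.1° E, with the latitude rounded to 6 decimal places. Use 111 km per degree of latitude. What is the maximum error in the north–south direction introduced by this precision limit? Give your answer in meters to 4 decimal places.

0.0555 meters

Rounding to 6 decimal places leaves the latitude within ±5e-07° of the true value.
So the N–S error is at most 5e-07 × 111000 = 0.0555 m.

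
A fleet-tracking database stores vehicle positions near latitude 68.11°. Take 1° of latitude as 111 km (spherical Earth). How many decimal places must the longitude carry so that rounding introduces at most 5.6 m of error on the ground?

4

At 68.11° one degree of longitude covers 111000 × cos 68.11° ≈ 111000 × 0.3728 ≈ 41383.7 m.
With N decimal places the half-ulp bound is 0.5·10⁻ᴺ°, or 0.5·10⁻ᴺ × 41383.7 m on the ground.
Setting 20691.8 × 10⁻ᴺ ≤ 5.6 gives 10ᴺ ≥ 3695, i.e. N ≥ 3.57.
At 3 places the error can reach 20.7 m, but 4 places keeps it to 2.07 m.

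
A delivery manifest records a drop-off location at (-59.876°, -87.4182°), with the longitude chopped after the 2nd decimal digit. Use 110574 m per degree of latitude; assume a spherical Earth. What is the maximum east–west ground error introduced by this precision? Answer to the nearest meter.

Truncating at 2 decimal places can drop up to a full unit in the last place, so the longitude may be off by as much as 0.01°.
Parallels shrink by cos φ, so at 59.876° a degree of longitude is 110574 × 0.5019 ≈ 55494.1 m.
So at most 0.01° × 55494.1 ≈ 554.941 m east–west.

555 meters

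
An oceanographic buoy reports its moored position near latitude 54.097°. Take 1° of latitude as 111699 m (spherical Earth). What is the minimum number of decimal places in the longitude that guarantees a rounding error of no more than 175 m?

3 decimal places

At 54.097° one degree of longitude covers 111699 × cos 54.097° ≈ 111699 × 0.5864 ≈ 65501.9 m.
With N decimal places the half-ulp bound is 0.5·10⁻ᴺ°, or 0.5·10⁻ᴺ × 65501.9 m on the ground.
Need 0.5 × 65501.9 × 10⁻ᴺ ≤ 175 → 10⁻ᴺ ≤ 5.343e-03, so N ≥ 2.27.
At 2 places the error can reach 328 m, but 3 places keeps it to 32.8 m.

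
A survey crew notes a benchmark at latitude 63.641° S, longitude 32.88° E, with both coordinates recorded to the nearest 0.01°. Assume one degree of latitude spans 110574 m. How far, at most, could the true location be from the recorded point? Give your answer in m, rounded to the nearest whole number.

Rounding to 2 decimal places leaves each coordinate within ±0.005° of the true value.
N–S: 0.005° × 110574 m/° = 552.87 m.
E–W at 63.641°: 0.005° × 110574 × cos 63.641° = 0.005 × 110574 × 0.4440 ≈ 245.471 m.
The two errors are perpendicular, so the maximum displacement is √(552.87² + 245.471²) ≈ 604.914 m.

605 m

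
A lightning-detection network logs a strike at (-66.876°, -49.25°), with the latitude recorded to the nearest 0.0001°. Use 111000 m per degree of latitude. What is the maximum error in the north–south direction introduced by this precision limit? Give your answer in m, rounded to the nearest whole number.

6 m

Rounding to 4 decimal places leaves the latitude within ±5e-05° of the true value.
Along the meridian that is 5e-05° × 111000 m/° = 5.55 m.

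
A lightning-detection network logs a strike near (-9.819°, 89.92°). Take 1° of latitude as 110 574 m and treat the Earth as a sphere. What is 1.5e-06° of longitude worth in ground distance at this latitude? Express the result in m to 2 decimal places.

1.5e-06° of longitude at 9.819° is 1.5e-06 × 110574 × cos 9.819° ≈ 1.5e-06 × 108954 = 0.163431 m.

0.16 m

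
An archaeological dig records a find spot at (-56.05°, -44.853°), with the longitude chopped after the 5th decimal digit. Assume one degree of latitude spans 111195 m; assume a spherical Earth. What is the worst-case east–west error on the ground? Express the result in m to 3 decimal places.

0.621 m

Truncating at 5 decimal places can drop up to a full unit in the last place, so the longitude may be off by as much as 1e-05°.
At latitude 56.05° a degree of longitude spans 111195 m × cos 56.05° = 111195 × 0.5585 ≈ 62099 m.
So at most 1e-05° × 62099 ≈ 0.62099 m east–west.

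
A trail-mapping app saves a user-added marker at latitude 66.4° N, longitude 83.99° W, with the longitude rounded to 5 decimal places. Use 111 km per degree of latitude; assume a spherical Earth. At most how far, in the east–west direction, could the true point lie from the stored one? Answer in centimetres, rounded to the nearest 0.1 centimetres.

Rounding to 5 decimal places leaves the longitude within ±5e-06° of the true value.
One degree of longitude at 66.4° is 111000 × cos 66.4° ≈ 111000 × 0.4003 = 44438.7 m.
So at most 5e-06° × 44438.7 ≈ 0.222194 m east–west.
That is 0.222194 m = 22.219 cm.

22.2 centimetres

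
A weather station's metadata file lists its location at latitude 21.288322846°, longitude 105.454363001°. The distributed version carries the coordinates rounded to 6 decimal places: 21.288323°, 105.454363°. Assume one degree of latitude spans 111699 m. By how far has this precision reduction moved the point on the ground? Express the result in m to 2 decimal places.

The latitude changed by -0.000000154° and the longitude by +0.000000001°.
N–S: -0.000000154° × 111699 m/° = -0.0172016 m.
East–west at this latitude: 0.000000001° × 111699 × cos 21.2883° ≈ 0.000000001 × 104077 = 0.000104078 m.
Combined displacement = (0.0172016² + 0.000104078²)^½ ≈ 0.017202 m.

0.02 m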